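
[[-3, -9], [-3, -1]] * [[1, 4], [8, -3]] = [[-75, 15], [-11, -9]]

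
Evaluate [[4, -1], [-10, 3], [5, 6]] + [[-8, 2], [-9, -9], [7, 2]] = [[-4, 1], [-19, -6], [12, 8]]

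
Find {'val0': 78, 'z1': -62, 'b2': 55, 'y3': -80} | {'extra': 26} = {'val0': 78, 'z1': -62, 'b2': 55, 'y3': -80, 'extra': 26}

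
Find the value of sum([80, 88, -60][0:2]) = 168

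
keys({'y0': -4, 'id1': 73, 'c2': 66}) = ['y0', 'id1', 'c2']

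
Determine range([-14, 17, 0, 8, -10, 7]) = 31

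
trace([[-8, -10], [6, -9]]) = -17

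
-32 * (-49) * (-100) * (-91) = 14268800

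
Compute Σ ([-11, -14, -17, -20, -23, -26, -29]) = -140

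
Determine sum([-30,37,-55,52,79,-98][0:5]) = slice → [-30, 37, -55, 52, 79]
(-30) + 37 + (-55) + 52 + 79
= 83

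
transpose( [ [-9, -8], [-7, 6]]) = [[-9, -7], [-8, 6]]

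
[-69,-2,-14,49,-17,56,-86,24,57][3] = 49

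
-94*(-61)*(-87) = -498858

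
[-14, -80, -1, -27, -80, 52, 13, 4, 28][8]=28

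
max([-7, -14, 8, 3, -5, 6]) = 8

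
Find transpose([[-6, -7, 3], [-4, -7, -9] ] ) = [[-6, -4], [-7, -7], [3, -9]]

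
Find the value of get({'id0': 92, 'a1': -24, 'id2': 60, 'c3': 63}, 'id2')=60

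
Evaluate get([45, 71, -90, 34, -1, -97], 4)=-1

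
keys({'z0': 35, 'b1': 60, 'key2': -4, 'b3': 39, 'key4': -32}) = ['z0', 'b1', 'key2', 'b3', 'key4']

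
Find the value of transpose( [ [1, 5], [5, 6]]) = [[1, 5], [5, 6]]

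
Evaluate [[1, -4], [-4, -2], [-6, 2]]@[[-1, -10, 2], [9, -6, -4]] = [[-37, 14, 18], [-14, 52, 0], [24, 48, -20]]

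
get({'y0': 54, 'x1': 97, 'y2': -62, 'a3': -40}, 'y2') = -62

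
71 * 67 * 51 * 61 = 14799027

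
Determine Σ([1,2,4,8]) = 15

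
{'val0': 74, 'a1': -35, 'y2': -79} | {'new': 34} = {'val0': 74, 'a1': -35, 'y2': -79, 'new': 34}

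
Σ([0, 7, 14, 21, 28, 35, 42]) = 147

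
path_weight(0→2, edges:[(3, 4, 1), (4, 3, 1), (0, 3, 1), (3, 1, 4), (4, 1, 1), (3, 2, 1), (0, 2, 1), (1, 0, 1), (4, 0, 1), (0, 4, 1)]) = w(0→2)=1
= 1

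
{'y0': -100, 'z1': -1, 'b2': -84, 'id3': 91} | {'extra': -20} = {'y0': -100, 'z1': -1, 'b2': -84, 'id3': 91, 'extra': -20}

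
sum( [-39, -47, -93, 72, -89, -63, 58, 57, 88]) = (-39) + (-47) + (-93) + 72 + (-89) + (-63) + 58 + 57 + 88
= -56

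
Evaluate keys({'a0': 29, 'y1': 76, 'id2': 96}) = ['a0', 'y1', 'id2']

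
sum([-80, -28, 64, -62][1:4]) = slice → [-28, 64, -62]
(-28) + 64 + (-62)
= -26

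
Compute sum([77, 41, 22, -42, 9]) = 107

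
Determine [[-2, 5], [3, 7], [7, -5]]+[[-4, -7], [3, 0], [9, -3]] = [[-6, -2], [6, 7], [16, -8]]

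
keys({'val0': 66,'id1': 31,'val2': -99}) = ['val0', 'id1', 'val2']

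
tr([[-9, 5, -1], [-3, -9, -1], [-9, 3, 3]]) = diagonal: (-9) + (-9) + 3
= -15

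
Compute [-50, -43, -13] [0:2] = [-50, -43]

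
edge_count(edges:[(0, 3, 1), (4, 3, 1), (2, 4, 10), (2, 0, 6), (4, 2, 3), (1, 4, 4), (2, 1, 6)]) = 7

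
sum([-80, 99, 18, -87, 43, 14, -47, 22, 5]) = -13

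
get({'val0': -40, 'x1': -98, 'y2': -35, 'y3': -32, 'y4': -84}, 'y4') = -84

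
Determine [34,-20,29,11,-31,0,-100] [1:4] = [-20, 29, 11]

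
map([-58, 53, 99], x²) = [3364, 2809, 9801]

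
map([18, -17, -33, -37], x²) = (18)²=324, (-17)²=289, (-33)²=1089, (-37)²=1369
= [324, 289, 1089, 1369]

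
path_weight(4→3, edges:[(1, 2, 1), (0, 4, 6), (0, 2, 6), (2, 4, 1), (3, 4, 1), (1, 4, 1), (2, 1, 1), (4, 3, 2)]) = w(4→3)=2
= 2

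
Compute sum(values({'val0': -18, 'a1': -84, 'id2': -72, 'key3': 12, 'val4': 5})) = -157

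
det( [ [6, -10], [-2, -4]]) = -44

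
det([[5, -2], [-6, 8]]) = (5)*(8) - (-2)*(-6)
= 28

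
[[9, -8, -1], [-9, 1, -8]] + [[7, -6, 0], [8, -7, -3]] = [[16, -14, -1], [-1, -6, -11]]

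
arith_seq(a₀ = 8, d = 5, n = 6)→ a_0 = 8 + 0*5 = 8
a_1 = 8 + 1*5 = 13
a_2 = 8 + 2*5 = 18
...
= [8, 13, 18, 23, 28, 33]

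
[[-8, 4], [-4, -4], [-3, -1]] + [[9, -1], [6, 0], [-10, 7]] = [[1, 3], [2, -4], [-13, 6]]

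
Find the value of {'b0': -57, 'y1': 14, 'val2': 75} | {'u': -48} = {'b0': -57, 'y1': 14, 'val2': 75, 'u': -48}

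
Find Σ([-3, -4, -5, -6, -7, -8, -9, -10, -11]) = -63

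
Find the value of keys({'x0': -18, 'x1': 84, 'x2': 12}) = ['x0', 'x1', 'x2']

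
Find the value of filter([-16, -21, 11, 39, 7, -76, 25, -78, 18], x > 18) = keep x where x > 18: -16✗, -21✗, 11✗, 39✓, 7✗, -76✗, 25✓, -78✗, 18✗
= [39, 25]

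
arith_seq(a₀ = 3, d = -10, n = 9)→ a_0 = 3 + 0*-10 = 3
a_1 = 3 + 1*-10 = -7
a_2 = 3 + 2*-10 = -17
...
= [3, -7, -17, -27, -37, -47, -57, -67, -77]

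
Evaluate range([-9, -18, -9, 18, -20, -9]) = 38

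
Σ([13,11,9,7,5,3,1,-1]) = 48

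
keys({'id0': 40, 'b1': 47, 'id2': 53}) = ['id0', 'b1', 'id2']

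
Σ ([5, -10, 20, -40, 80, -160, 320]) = 5 + -10 + 20 + -40 + 80 + -160 + 320
= 215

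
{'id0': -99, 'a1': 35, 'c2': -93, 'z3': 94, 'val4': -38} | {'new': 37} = {'id0': -99, 'a1': 35, 'c2': -93, 'z3': 94, 'val4': -38, 'new': 37}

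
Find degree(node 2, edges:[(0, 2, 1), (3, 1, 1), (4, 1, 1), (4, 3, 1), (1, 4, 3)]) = 1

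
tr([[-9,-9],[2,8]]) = diagonal: (-9) + 8
= -1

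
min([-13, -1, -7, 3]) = -13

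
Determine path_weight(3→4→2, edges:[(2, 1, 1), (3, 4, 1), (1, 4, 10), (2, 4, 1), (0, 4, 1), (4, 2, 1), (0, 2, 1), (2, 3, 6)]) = 2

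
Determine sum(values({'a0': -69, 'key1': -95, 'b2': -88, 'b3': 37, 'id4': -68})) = (-69) + (-95) + (-88) + 37 + (-68)
= -283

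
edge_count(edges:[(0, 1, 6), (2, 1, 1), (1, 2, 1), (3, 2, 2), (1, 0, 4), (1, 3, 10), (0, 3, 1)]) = 7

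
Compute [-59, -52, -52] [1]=-52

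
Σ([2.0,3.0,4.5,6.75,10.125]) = 2.0 + 3.0 + 4.5 + 6.75 + 10.125
= 26.375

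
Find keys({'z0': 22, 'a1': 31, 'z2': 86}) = ['z0', 'a1', 'z2']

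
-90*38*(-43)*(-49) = -7205940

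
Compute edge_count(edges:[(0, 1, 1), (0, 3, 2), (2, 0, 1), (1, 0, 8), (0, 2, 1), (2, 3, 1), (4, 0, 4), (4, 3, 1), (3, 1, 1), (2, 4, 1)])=10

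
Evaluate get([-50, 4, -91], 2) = -91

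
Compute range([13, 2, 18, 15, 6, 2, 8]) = 16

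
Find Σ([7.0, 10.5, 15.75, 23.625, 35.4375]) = 7.0 + 10.5 + 15.75 + 23.625 + 35.4375
= 92.3125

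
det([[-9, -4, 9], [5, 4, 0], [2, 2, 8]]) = -110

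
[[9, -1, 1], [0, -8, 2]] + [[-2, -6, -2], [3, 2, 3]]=[[7, -7, -1], [3, -6, 5]]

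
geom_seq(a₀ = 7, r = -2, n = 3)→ [7, -14, 28]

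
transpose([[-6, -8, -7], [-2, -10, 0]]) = [[-6, -2], [-8, -10], [-7, 0]]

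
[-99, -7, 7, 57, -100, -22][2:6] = [7, 57, -100, -22]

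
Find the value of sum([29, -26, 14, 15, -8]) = 24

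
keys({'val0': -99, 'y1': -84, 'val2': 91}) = ['val0', 'y1', 'val2']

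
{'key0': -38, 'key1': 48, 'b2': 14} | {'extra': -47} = {'key0': -38, 'key1': 48, 'b2': 14, 'extra': -47}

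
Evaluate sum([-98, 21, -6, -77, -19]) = -179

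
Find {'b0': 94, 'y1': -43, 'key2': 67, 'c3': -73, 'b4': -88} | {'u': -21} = {'b0': 94, 'y1': -43, 'key2': 67, 'c3': -73, 'b4': -88, 'u': -21}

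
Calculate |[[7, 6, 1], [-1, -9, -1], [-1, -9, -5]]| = 228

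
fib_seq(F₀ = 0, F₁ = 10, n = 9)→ [0, 10, 10, 20, 30, 50, 80, 130, 210]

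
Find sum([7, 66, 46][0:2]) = slice → [7, 66]
7 + 66
= 73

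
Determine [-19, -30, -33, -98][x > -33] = [-19, -30]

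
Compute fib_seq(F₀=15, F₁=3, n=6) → F_2 = F_1 + F_0 = 18
F_3 = F_2 + F_1 = 21
F_4 = F_3 + F_2 = 39
...
= [15, 3, 18, 21, 39, 60]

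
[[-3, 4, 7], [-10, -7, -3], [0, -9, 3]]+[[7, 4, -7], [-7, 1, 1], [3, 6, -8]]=[[4, 8, 0], [-17, -6, -2], [3, -3, -5]]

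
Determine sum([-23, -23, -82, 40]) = -88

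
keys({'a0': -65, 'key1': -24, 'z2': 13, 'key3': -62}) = ['a0', 'key1', 'z2', 'key3']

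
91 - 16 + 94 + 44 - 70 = 143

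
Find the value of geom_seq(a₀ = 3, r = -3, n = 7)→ [3, -9, 27, -81, 243, -729, 2187]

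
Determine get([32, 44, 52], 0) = 32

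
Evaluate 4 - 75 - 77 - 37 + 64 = -121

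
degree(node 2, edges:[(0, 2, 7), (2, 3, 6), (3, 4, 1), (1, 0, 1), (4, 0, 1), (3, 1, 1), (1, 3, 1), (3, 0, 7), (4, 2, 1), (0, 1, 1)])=3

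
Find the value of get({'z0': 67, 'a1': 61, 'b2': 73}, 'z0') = 67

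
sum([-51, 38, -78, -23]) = -114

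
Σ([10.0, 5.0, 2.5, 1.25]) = 18.75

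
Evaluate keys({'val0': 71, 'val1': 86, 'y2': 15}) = ['val0', 'val1', 'y2']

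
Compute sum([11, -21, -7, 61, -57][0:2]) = slice → [11, -21]
11 + (-21)
= -10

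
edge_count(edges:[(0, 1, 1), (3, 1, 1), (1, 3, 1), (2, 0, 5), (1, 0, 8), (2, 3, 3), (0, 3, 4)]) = 7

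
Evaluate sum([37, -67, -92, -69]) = 37 + (-67) + (-92) + (-69)
= -191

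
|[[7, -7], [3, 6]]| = 63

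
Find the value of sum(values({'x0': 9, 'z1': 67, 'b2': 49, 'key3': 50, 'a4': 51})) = 226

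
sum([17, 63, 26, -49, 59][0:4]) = 57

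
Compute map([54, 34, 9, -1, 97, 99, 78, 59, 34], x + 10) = [64, 44, 19, 9, 107, 109, 88, 69, 44]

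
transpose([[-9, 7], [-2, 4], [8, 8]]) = [[-9, -2, 8], [7, 4, 8]]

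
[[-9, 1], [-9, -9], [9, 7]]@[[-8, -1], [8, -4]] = C[0][0] = (-9)*(-8) + (1)*(8) = 80
C[0][1] = (-9)*(-1) + (1)*(-4) = 5
C[1][0] = (-9)*(-8) + (-9)*(8) = 0
C[1][1] = (-9)*(-1) + (-9)*(-4) = 45
C[2][0] = (9)*(-8) + (7)*(8) = -16
C[2][1] = (9)*(-1) + (7)*(-4) = -37
= [[80, 5], [0, 45], [-16, -37]]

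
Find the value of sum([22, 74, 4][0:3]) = 100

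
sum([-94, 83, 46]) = 35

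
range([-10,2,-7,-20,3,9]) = 29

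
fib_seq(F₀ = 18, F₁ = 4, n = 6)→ F_2 = F_1 + F_0 = 22
F_3 = F_2 + F_1 = 26
F_4 = F_3 + F_2 = 48
...
= [18, 4, 22, 26, 48, 74]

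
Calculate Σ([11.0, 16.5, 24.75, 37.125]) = 11.0 + 16.5 + 24.75 + 37.125
= 89.375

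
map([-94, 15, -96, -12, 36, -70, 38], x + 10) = [-84, 25, -86, -2, 46, -60, 48]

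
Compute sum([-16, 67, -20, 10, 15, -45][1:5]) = slice → [67, -20, 10, 15]
67 + (-20) + 10 + 15
= 72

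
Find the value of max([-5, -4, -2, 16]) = 16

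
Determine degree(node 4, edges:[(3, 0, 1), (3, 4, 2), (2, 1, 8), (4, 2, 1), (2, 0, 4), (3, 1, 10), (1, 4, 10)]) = 3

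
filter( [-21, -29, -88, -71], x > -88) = keep x where x > -88: -21✓, -29✓, -88✗, -71✓
= [-21, -29, -71]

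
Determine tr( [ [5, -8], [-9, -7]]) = -2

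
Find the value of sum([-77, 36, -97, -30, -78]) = (-77) + 36 + (-97) + (-30) + (-78)
= -246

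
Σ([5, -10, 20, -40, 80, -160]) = -105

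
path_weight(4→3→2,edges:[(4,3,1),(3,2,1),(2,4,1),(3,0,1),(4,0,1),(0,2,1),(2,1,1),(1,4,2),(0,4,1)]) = w(4→3)=1 + w(3→2)=1
= 2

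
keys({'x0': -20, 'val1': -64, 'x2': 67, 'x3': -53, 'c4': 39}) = ['x0', 'val1', 'x2', 'x3', 'c4']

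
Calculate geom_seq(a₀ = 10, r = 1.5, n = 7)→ [10.0, 15.0, 22.5, 33.75, 50.625, 75.9375, 113.90625]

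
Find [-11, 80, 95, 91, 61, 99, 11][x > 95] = [99]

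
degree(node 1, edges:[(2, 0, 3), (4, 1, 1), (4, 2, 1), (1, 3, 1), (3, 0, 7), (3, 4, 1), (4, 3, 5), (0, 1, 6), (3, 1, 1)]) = 4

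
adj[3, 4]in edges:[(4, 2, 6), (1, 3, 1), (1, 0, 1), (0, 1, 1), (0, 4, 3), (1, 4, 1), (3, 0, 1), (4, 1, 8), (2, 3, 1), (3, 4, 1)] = 1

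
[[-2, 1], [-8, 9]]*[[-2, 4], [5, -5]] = [[9, -13], [61, -77]]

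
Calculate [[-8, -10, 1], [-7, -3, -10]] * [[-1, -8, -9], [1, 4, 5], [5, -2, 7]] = [[3, 22, 29], [-46, 64, -22]]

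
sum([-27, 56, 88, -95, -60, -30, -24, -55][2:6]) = slice → [88, -95, -60, -30]
88 + (-95) + (-60) + (-30)
= -97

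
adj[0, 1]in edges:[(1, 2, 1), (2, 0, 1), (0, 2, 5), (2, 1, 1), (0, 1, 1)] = 1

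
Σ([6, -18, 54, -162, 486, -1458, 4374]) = 6 + -18 + 54 + -162 + 486 + -1458 + 4374
= 3282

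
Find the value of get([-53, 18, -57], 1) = 18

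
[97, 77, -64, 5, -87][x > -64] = keep x where x > -64: 97✓, 77✓, -64✗, 5✓, -87✗
= [97, 77, 5]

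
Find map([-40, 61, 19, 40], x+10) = [-30, 71, 29, 50]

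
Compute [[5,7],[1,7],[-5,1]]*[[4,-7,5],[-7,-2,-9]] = C[0][0] = (5)*(4) + (7)*(-7) = -29
C[0][1] = (5)*(-7) + (7)*(-2) = -49
C[0][2] = (5)*(5) + (7)*(-9) = -38
C[1][0] = (1)*(4) + (7)*(-7) = -45
C[1][1] = (1)*(-7) + (7)*(-2) = -21
C[1][2] = (1)*(5) + (7)*(-9) = -58
... (3 more cells)
= [[-29, -49, -38], [-45, -21, -58], [-27, 33, -34]]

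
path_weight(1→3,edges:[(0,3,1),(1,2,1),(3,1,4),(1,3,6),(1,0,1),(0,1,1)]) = w(1→3)=6
= 6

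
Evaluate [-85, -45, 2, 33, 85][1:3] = [-45, 2]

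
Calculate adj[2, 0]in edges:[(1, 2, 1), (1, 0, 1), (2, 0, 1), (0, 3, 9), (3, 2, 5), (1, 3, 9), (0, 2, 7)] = 1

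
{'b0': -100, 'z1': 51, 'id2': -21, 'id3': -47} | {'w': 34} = {'b0': -100, 'z1': 51, 'id2': -21, 'id3': -47, 'w': 34}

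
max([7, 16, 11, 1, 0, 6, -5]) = 16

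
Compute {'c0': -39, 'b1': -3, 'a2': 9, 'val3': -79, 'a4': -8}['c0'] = -39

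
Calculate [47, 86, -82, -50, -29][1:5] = [86, -82, -50, -29]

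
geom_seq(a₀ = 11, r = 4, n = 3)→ [11, 44, 176]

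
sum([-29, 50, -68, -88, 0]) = -135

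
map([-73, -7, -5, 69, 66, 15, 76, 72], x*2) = -73*2=-146, -7*2=-14, -5*2=-10, 69*2=138, 66*2=132, 15*2=30, 76*2=152, 72*2=144
= [-146, -14, -10, 138, 132, 30, 152, 144]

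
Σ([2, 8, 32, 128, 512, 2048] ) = 2730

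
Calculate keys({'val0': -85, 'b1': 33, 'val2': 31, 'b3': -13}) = ['val0', 'b1', 'val2', 'b3']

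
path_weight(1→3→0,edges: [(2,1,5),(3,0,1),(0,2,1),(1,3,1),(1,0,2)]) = 2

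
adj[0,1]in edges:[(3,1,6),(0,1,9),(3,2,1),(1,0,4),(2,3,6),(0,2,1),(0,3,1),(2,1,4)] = 9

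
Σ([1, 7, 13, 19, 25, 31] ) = 96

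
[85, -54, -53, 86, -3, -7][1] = -54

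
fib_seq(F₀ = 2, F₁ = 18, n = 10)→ F_2 = F_1 + F_0 = 20
F_3 = F_2 + F_1 = 38
F_4 = F_3 + F_2 = 58
...
= [2, 18, 20, 38, 58, 96, 154, 250, 404, 654]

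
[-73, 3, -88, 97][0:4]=[-73, 3, -88, 97]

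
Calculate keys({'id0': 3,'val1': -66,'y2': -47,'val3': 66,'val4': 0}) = ['id0', 'val1', 'y2', 'val3', 'val4']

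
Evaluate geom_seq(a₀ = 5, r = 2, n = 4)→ [5, 10, 20, 40]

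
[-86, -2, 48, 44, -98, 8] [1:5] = [-2, 48, 44, -98]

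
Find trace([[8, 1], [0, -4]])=4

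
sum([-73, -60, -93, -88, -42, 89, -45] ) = -312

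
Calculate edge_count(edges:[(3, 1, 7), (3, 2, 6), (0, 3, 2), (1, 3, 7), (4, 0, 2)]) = 5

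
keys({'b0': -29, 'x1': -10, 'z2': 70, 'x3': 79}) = ['b0', 'x1', 'z2', 'x3']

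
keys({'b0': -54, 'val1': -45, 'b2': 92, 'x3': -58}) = ['b0', 'val1', 'b2', 'x3']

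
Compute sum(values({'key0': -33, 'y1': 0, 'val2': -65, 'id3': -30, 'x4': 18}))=-110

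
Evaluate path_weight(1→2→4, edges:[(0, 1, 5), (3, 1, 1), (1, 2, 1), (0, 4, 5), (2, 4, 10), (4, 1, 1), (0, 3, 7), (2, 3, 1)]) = w(1→2)=1 + w(2→4)=10
= 11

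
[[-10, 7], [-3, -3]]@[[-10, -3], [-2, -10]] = [[86, -40], [36, 39]]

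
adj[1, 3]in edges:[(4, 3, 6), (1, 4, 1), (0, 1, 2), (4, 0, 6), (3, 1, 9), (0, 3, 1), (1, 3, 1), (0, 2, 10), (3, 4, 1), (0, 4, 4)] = 1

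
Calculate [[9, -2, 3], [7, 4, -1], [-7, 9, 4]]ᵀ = [[9, 7, -7], [-2, 4, 9], [3, -1, 4]]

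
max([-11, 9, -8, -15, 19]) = 19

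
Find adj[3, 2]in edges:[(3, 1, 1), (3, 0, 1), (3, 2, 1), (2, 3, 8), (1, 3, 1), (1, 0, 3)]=1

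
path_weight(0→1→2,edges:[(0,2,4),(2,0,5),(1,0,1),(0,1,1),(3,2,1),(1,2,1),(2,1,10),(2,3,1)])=w(0→1)=1 + w(1→2)=1
= 2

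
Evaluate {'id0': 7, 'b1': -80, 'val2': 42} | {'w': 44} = {'id0': 7, 'b1': -80, 'val2': 42, 'w': 44}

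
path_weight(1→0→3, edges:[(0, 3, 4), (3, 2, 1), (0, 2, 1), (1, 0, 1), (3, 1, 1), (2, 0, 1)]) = 5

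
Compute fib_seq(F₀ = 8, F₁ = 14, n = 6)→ [8, 14, 22, 36, 58, 94]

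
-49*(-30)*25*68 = 2499000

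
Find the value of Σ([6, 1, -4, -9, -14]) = 6 + 1 + (-4) + (-9) + (-14)
= -20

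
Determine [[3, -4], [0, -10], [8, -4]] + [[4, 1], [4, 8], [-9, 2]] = [[7, -3], [4, -2], [-1, -2]]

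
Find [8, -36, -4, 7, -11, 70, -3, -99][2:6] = [-4, 7, -11, 70]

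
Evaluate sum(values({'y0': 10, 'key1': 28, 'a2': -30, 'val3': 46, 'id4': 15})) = 10 + 28 + (-30) + 46 + 15
= 69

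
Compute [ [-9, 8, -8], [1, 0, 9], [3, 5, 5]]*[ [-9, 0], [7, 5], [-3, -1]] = [[161, 48], [-36, -9], [-7, 20]]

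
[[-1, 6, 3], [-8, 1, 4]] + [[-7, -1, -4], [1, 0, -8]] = [[-8, 5, -1], [-7, 1, -4]]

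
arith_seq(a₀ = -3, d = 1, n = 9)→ [-3, -2, -1, 0, 1, 2, 3, 4, 5]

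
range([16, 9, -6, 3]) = 22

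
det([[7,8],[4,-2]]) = (7)*(-2) - (8)*(4)
= -46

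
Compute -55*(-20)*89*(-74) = -7244600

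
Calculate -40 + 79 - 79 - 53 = -93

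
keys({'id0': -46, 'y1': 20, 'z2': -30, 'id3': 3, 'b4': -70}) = ['id0', 'y1', 'z2', 'id3', 'b4']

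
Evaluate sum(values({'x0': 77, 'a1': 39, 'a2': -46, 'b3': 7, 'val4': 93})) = 77 + 39 + (-46) + 7 + 93
= 170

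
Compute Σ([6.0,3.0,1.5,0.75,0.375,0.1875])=11.8125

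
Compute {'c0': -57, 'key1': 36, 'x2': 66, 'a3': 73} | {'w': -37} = {'c0': -57, 'key1': 36, 'x2': 66, 'a3': 73, 'w': -37}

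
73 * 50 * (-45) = -164250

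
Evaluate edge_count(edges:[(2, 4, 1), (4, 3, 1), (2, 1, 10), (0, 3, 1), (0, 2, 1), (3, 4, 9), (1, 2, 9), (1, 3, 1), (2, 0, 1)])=9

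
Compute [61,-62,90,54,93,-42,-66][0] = 61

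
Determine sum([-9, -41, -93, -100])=-243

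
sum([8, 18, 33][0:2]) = 26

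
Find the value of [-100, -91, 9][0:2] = [-100, -91]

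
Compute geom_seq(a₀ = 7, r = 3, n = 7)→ a_0 = 7*3^0 = 7
a_1 = 7*3^1 = 21
a_2 = 7*3^2 = 63
...
= [7, 21, 63, 189, 567, 1701, 5103]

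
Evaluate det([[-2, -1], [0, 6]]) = (-2)*(6) - (-1)*(0)
= -12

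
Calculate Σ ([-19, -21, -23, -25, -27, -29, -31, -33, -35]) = (-19) + (-21) + (-23) + (-25) + (-27) + (-29) + (-31) + (-33) + (-35)
= -243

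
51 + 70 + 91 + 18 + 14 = 244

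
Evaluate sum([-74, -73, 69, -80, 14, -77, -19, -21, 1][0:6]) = -221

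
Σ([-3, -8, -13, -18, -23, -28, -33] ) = (-3) + (-8) + (-13) + (-18) + (-23) + (-28) + (-33)
= -126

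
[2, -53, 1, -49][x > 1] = [2]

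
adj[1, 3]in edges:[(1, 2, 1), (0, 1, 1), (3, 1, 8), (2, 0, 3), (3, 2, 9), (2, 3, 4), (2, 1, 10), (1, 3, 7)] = 7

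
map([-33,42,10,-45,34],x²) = [1089, 1764, 100, 2025, 1156]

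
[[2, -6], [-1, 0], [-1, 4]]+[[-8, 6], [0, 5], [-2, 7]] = [[-6, 0], [-1, 5], [-3, 11]]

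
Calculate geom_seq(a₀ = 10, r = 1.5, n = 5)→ [10.0, 15.0, 22.5, 33.75, 50.625]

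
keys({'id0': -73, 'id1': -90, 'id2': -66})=['id0', 'id1', 'id2']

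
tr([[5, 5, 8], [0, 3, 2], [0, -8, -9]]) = diagonal: 5 + 3 + (-9)
= -1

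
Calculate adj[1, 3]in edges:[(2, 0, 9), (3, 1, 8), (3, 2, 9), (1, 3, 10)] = 10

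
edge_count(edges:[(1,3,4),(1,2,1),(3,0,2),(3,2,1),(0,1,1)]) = 5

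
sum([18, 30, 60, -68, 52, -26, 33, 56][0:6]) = slice → [18, 30, 60, -68, 52, -26]
18 + 30 + 60 + (-68) + 52 + (-26)
= 66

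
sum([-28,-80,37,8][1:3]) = -43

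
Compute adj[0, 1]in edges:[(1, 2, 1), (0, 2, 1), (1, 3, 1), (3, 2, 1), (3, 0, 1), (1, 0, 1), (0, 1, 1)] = 1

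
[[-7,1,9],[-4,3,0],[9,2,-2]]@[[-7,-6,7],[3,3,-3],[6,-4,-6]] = [[106, 9, -106], [37, 33, -37], [-69, -40, 69]]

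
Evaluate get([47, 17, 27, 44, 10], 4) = 10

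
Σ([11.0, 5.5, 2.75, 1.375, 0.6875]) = 21.3125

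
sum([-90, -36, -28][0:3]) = -154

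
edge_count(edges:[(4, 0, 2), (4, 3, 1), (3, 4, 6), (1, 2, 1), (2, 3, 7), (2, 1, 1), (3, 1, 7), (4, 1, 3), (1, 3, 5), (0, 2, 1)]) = 10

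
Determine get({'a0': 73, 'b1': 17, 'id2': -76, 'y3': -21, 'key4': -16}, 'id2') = -76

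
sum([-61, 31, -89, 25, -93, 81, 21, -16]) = (-61) + 31 + (-89) + 25 + (-93) + 81 + 21 + (-16)
= -101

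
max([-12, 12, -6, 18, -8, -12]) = 18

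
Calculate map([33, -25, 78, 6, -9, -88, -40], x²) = [1089, 625, 6084, 36, 81, 7744, 1600]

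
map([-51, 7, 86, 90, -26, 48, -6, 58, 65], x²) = [2601, 49, 7396, 8100, 676, 2304, 36, 3364, 4225]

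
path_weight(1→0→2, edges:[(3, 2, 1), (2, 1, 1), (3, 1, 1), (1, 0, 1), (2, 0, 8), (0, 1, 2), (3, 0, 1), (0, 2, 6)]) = 7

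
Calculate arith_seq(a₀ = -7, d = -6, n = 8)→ a_0 = -7 + 0*-6 = -7
a_1 = -7 + 1*-6 = -13
a_2 = -7 + 2*-6 = -19
...
= [-7, -13, -19, -25, -31, -37, -43, -49]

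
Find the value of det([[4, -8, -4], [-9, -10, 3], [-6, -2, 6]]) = -336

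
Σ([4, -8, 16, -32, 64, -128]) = -84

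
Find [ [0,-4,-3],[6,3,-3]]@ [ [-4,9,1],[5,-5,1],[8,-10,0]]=[[-44, 50, -4], [-33, 69, 9]]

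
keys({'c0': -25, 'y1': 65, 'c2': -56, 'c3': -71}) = ['c0', 'y1', 'c2', 'c3']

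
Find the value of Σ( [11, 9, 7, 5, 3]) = 11 + 9 + 7 + 5 + 3
= 35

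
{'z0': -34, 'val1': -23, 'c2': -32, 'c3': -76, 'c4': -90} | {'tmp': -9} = {'z0': -34, 'val1': -23, 'c2': -32, 'c3': -76, 'c4': -90, 'tmp': -9}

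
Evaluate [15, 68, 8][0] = 15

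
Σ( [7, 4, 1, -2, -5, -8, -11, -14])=-28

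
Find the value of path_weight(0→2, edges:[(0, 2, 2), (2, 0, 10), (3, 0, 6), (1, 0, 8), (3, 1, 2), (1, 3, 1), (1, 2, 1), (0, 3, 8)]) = 2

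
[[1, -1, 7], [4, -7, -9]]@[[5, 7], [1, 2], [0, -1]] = C[0][0] = (1)*(5) + (-1)*(1) + (7)*(0) = 4
C[0][1] = (1)*(7) + (-1)*(2) + (7)*(-1) = -2
C[1][0] = (4)*(5) + (-7)*(1) + (-9)*(0) = 13
C[1][1] = (4)*(7) + (-7)*(2) + (-9)*(-1) = 23
= [[4, -2], [13, 23]]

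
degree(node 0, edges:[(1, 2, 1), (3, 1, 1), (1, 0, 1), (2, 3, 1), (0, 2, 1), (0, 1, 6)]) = incident: (1,0), (0,2), (0,1)
= 3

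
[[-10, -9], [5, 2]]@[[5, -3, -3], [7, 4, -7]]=[[-113, -6, 93], [39, -7, -29]]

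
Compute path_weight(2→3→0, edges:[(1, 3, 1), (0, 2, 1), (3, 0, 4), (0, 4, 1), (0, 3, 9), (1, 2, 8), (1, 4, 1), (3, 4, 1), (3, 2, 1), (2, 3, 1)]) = 5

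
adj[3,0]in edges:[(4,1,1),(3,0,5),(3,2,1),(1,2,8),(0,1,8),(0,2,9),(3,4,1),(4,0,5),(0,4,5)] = 5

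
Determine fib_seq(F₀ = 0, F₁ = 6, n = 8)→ F_2 = F_1 + F_0 = 6
F_3 = F_2 + F_1 = 12
F_4 = F_3 + F_2 = 18
...
= [0, 6, 6, 12, 18, 30, 48, 78]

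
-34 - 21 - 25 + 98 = 18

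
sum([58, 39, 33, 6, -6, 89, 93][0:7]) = 312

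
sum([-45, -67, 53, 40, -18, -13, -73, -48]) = -171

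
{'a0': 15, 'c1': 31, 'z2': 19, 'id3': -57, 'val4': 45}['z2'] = 19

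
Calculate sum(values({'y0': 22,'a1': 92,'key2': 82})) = 22 + 92 + 82
= 196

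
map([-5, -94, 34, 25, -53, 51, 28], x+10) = [5, -84, 44, 35, -43, 61, 38]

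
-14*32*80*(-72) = 2580480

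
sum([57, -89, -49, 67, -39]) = -53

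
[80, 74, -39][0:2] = [80, 74]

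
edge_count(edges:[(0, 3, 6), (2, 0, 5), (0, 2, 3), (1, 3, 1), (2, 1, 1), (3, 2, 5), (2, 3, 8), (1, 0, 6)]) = 8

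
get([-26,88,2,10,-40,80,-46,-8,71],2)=2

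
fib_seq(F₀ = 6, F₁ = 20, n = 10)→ [6, 20, 26, 46, 72, 118, 190, 308, 498, 806]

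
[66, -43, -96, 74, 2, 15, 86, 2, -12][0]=66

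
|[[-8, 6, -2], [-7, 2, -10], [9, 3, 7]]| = -520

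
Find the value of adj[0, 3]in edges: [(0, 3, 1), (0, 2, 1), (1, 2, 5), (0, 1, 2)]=1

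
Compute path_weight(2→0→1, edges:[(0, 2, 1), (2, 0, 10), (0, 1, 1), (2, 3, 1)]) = 11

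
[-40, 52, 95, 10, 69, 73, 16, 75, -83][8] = -83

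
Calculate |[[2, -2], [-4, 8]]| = (2)*(8) - (-2)*(-4)
= 8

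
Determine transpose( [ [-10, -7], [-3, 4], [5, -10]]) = [[-10, -3, 5], [-7, 4, -10]]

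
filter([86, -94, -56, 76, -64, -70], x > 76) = [86]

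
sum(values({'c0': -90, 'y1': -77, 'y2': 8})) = (-90) + (-77) + 8
= -159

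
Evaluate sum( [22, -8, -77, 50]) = 22 + (-8) + (-77) + 50
= -13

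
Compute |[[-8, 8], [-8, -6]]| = 112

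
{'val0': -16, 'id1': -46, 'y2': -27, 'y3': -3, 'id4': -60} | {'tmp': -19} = {'val0': -16, 'id1': -46, 'y2': -27, 'y3': -3, 'id4': -60, 'tmp': -19}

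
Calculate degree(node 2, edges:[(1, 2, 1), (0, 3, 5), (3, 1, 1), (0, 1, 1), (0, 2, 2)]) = incident: (1,2), (0,2)
= 2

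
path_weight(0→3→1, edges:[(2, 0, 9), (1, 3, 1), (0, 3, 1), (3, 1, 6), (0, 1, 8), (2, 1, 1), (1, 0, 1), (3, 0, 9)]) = w(0→3)=1 + w(3→1)=6
= 7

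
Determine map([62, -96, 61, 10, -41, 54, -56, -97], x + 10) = 62+10=72, -96+10=-86, 61+10=71, 10+10=20, -41+10=-31, 54+10=64, -56+10=-46, -97+10=-87
= [72, -86, 71, 20, -31, 64, -46, -87]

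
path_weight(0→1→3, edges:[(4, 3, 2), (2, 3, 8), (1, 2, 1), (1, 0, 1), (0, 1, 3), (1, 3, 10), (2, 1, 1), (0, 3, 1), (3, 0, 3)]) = 13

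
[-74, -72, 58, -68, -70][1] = -72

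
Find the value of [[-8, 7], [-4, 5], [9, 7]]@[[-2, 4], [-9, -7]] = [[-47, -81], [-37, -51], [-81, -13]]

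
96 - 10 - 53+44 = 77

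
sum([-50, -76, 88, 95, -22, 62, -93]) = (-50) + (-76) + 88 + 95 + (-22) + 62 + (-93)
= 4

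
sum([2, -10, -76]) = -84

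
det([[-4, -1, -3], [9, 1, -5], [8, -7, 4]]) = 413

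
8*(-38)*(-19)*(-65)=-375440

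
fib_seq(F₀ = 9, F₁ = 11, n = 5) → [9, 11, 20, 31, 51]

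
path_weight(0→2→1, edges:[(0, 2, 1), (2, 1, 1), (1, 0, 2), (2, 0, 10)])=w(0→2)=1 + w(2→1)=1
= 2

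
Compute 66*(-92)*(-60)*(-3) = -1092960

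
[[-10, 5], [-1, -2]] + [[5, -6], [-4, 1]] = [[-5, -1], [-5, -1]]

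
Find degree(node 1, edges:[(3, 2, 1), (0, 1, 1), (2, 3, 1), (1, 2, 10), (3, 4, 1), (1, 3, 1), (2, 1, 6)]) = 4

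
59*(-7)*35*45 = -650475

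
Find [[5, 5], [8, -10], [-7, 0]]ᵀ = [[5, 8, -7], [5, -10, 0]]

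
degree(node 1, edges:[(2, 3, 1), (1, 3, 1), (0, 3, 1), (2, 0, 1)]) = incident: (1,3)
= 1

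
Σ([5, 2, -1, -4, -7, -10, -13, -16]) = -44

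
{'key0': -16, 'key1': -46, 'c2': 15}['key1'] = -46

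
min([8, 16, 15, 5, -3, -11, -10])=-11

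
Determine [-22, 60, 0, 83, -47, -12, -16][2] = 0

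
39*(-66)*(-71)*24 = 4386096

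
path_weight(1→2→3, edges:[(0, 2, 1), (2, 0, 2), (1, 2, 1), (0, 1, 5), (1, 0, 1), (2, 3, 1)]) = 2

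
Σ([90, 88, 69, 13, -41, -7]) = 212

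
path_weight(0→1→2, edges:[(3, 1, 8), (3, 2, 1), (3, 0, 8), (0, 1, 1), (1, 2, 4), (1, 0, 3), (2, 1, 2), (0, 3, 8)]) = 5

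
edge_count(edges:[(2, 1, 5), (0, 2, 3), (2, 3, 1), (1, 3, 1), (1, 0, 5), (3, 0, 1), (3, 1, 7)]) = 7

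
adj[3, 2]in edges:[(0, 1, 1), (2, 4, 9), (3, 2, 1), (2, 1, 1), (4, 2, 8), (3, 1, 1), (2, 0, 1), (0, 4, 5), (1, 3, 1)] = 1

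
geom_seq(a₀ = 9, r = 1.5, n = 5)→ a_0 = 9*1.5^0 = 9.0
a_1 = 9*1.5^1 = 13.5
a_2 = 9*1.5^2 = 20.25
...
= [9.0, 13.5, 20.25, 30.375, 45.5625]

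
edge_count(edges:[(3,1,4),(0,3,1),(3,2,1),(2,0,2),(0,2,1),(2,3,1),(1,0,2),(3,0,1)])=8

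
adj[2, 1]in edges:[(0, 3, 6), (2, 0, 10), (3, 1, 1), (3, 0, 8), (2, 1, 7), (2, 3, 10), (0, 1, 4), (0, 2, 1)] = 7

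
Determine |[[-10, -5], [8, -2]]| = 60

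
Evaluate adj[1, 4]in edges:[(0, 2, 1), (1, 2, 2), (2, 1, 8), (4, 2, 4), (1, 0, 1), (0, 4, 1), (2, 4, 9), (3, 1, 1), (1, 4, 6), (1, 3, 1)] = 6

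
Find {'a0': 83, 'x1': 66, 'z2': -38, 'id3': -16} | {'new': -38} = {'a0': 83, 'x1': 66, 'z2': -38, 'id3': -16, 'new': -38}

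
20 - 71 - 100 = -151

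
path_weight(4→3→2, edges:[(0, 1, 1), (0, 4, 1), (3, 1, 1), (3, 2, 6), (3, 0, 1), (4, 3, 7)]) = 13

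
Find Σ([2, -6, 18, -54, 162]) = 122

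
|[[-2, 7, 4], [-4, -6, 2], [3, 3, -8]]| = -242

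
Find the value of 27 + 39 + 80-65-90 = -9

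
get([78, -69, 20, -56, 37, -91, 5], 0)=78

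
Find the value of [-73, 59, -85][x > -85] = [-73, 59]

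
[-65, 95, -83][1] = 95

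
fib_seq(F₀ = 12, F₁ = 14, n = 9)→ [12, 14, 26, 40, 66, 106, 172, 278, 450]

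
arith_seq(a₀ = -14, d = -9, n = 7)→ [-14, -23, -32, -41, -50, -59, -68]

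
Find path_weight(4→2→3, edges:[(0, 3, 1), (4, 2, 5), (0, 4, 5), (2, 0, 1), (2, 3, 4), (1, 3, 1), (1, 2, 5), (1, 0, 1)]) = 9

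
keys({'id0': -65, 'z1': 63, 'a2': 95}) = ['id0', 'z1', 'a2']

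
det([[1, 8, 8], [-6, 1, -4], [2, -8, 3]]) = 419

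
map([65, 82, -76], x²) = (65)²=4225, (82)²=6724, (-76)²=5776
= [4225, 6724, 5776]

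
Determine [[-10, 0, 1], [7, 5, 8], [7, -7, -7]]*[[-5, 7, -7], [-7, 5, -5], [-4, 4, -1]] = [[46, -66, 69], [-102, 106, -82], [42, -14, -7]]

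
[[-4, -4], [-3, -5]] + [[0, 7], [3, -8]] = [[-4, 3], [0, -13]]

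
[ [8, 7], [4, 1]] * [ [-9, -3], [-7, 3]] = [[-121, -3], [-43, -9]]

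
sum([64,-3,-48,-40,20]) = 64 + (-3) + (-48) + (-40) + 20
= -7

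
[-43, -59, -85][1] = -59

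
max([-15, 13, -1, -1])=13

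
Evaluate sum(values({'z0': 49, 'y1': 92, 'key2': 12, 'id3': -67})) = 86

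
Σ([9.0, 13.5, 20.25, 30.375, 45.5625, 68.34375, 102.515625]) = 9.0 + 13.5 + 20.25 + 30.375 + 45.5625 + 68.34375 + 102.515625
= 289.546875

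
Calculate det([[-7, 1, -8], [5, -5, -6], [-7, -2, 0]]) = 486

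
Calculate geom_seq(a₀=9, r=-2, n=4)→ [9, -18, 36, -72]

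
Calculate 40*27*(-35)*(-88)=3326400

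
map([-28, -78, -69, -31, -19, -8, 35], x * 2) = -28*2=-56, -78*2=-156, -69*2=-138, -31*2=-62, -19*2=-38, -8*2=-16, 35*2=70
= [-56, -156, -138, -62, -38, -16, 70]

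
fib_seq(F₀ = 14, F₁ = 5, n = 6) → [14, 5, 19, 24, 43, 67]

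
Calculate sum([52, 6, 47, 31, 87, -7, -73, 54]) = 52 + 6 + 47 + 31 + 87 + (-7) + (-73) + 54
= 197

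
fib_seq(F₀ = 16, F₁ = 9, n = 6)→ [16, 9, 25, 34, 59, 93]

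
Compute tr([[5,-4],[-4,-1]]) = diagonal: 5 + (-1)
= 4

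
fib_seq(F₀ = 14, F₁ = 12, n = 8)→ [14, 12, 26, 38, 64, 102, 166, 268]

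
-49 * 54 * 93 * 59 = -14518602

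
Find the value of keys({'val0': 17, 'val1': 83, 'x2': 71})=['val0', 'val1', 'x2']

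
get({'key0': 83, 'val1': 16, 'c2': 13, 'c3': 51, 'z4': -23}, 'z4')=-23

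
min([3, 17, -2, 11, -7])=-7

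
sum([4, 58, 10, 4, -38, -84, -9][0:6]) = -46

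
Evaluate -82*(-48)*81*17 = 5419872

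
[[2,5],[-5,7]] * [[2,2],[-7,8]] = [[-31, 44], [-59, 46]]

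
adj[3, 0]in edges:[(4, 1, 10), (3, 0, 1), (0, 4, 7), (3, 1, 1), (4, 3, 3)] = 1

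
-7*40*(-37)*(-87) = -901320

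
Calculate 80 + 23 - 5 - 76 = 22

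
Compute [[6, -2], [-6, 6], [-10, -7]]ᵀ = [[6, -6, -10], [-2, 6, -7]]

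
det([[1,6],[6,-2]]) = -38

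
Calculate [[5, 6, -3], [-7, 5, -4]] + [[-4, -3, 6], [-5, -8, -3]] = [[1, 3, 3], [-12, -3, -7]]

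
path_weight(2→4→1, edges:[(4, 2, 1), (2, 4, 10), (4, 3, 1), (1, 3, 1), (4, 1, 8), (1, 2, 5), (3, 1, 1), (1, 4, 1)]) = w(2→4)=10 + w(4→1)=8
= 18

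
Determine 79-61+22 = 40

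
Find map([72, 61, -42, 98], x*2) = [144, 122, -84, 196]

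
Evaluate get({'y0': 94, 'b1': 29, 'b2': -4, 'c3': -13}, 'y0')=94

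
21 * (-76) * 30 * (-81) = 3878280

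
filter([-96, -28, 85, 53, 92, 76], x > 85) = keep x where x > 85: -96✗, -28✗, 85✗, 53✗, 92✓, 76✗
= [92]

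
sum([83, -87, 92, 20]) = 108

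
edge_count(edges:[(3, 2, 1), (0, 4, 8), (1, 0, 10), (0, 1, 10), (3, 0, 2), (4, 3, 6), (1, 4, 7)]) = 7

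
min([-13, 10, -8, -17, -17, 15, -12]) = -17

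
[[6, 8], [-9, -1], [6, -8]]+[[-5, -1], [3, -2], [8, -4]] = [[1, 7], [-6, -3], [14, -12]]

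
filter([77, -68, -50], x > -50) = [77]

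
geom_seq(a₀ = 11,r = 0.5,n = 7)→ [11.0, 5.5, 2.75, 1.375, 0.6875, 0.34375, 0.171875]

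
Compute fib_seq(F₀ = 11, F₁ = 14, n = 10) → F_2 = F_1 + F_0 = 25
F_3 = F_2 + F_1 = 39
F_4 = F_3 + F_2 = 64
...
= [11, 14, 25, 39, 64, 103, 167, 270, 437, 707]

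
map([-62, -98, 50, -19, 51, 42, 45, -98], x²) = [3844, 9604, 2500, 361, 2601, 1764, 2025, 9604]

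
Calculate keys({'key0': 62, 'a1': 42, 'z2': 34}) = ['key0', 'a1', 'z2']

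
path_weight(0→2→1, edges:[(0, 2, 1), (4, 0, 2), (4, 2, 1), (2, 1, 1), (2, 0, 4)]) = 2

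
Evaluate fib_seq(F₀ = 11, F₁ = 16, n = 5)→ F_2 = F_1 + F_0 = 27
F_3 = F_2 + F_1 = 43
F_4 = F_3 + F_2 = 70
= [11, 16, 27, 43, 70]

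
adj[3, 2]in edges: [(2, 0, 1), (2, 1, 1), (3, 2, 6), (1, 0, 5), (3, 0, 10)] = 6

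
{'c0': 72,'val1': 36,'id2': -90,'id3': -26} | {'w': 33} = {'c0': 72, 'val1': 36, 'id2': -90, 'id3': -26, 'w': 33}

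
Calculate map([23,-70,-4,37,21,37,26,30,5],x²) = [529, 4900, 16, 1369, 441, 1369, 676, 900, 25]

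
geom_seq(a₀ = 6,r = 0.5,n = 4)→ a_0 = 6*0.5^0 = 6.0
a_1 = 6*0.5^1 = 3.0
a_2 = 6*0.5^2 = 1.5
...
= [6.0, 3.0, 1.5, 0.75]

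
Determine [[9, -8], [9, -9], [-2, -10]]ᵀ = [[9, 9, -2], [-8, -9, -10]]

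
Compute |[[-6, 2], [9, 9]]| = (-6)*(9) - (2)*(9)
= -72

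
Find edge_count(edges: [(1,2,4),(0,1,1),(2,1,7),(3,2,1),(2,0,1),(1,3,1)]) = 6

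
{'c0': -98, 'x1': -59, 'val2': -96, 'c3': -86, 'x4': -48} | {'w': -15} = {'c0': -98, 'x1': -59, 'val2': -96, 'c3': -86, 'x4': -48, 'w': -15}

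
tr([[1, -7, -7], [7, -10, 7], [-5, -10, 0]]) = -9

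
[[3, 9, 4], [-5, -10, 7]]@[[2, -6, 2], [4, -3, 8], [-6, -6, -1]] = [[18, -69, 74], [-92, 18, -97]]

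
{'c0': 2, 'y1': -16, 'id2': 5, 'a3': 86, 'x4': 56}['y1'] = -16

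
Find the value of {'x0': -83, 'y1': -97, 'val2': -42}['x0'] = -83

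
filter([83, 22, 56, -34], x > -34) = [83, 22, 56]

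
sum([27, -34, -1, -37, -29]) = 27 + (-34) + (-1) + (-37) + (-29)
= -74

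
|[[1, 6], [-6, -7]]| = (1)*(-7) - (6)*(-6)
= 29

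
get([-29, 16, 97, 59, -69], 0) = -29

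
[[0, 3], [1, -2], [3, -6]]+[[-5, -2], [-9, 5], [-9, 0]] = [[-5, 1], [-8, 3], [-6, -6]]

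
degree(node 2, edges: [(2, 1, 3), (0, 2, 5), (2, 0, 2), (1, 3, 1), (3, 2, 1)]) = incident: (2,1), (0,2), (2,0), (3,2)
= 4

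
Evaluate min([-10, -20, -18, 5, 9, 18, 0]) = -20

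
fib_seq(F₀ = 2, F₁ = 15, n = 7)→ [2, 15, 17, 32, 49, 81, 130]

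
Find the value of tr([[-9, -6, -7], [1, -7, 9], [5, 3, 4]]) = -12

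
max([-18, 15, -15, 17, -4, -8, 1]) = 17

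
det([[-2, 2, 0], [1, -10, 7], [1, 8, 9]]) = 288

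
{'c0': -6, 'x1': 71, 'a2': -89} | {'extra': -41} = {'c0': -6, 'x1': 71, 'a2': -89, 'extra': -41}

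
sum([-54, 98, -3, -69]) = (-54) + 98 + (-3) + (-69)
= -28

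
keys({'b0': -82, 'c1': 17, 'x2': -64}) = ['b0', 'c1', 'x2']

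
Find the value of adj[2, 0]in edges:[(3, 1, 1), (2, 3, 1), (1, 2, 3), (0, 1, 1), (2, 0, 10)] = 10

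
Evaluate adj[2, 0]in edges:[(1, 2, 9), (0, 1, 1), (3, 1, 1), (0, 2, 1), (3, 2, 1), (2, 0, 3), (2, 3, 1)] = 3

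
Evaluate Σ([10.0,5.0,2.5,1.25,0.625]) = 19.375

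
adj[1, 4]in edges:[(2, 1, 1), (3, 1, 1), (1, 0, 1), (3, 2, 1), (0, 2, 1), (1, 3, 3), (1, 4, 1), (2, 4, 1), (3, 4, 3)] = 1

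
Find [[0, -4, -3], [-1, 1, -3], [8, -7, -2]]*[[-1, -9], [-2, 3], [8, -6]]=C[0][0] = (0)*(-1) + (-4)*(-2) + (-3)*(8) = -16
C[0][1] = (0)*(-9) + (-4)*(3) + (-3)*(-6) = 6
C[1][0] = (-1)*(-1) + (1)*(-2) + (-3)*(8) = -25
C[1][1] = (-1)*(-9) + (1)*(3) + (-3)*(-6) = 30
C[2][0] = (8)*(-1) + (-7)*(-2) + (-2)*(8) = -10
C[2][1] = (8)*(-9) + (-7)*(3) + (-2)*(-6) = -81
= [[-16, 6], [-25, 30], [-10, -81]]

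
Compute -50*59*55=-162250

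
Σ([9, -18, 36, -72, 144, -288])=-189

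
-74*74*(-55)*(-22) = -6625960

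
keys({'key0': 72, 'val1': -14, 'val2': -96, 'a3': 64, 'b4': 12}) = ['key0', 'val1', 'val2', 'a3', 'b4']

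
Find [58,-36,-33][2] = -33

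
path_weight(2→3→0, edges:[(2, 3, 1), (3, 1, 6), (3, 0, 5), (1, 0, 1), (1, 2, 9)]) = w(2→3)=1 + w(3→0)=5
= 6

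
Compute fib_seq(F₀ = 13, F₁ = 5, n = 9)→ F_2 = F_1 + F_0 = 18
F_3 = F_2 + F_1 = 23
F_4 = F_3 + F_2 = 41
...
= [13, 5, 18, 23, 41, 64, 105, 169, 274]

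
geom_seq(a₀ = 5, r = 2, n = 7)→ a_0 = 5*2^0 = 5
a_1 = 5*2^1 = 10
a_2 = 5*2^2 = 20
...
= [5, 10, 20, 40, 80, 160, 320]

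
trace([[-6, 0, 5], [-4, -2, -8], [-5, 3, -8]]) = -16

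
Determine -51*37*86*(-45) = 7302690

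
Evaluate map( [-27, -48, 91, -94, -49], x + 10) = -27+10=-17, -48+10=-38, 91+10=101, -94+10=-84, -49+10=-39
= [-17, -38, 101, -84, -39]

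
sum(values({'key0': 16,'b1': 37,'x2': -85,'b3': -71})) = 16 + 37 + (-85) + (-71)
= -103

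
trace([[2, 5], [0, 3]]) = diagonal: 2 + 3
= 5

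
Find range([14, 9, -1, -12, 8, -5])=26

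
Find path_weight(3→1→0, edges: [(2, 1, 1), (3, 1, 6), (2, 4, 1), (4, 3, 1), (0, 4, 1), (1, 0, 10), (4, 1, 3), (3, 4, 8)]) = 16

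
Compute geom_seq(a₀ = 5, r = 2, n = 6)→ [5, 10, 20, 40, 80, 160]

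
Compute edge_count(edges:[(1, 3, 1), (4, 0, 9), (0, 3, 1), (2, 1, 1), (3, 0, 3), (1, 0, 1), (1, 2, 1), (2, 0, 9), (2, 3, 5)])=9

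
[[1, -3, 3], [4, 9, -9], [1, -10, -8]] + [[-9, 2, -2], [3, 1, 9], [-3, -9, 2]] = [[-8, -1, 1], [7, 10, 0], [-2, -19, -6]]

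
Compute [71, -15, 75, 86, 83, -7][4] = 83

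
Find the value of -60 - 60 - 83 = -203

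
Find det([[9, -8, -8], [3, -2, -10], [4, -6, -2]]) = -152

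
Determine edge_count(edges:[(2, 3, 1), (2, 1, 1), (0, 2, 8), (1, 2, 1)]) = 4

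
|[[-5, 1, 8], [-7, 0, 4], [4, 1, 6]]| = 22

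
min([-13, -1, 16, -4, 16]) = -13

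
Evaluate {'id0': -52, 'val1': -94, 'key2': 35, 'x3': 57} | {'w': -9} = {'id0': -52, 'val1': -94, 'key2': 35, 'x3': 57, 'w': -9}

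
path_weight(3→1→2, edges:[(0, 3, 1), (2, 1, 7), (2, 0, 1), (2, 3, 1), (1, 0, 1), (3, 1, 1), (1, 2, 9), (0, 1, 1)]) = w(3→1)=1 + w(1→2)=9
= 10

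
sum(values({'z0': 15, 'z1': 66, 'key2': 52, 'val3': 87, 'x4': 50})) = 270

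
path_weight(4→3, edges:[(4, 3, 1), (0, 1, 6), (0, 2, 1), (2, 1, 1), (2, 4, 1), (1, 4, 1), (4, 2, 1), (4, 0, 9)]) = w(4→3)=1
= 1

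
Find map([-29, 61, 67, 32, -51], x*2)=[-58, 122, 134, 64, -102]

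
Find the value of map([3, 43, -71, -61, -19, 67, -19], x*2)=[6, 86, -142, -122, -38, 134, -38]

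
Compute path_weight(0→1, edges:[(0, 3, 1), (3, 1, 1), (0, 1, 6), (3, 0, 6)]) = w(0→1)=6
= 6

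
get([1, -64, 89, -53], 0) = 1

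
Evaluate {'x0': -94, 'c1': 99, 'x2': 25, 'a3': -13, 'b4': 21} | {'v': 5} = {'x0': -94, 'c1': 99, 'x2': 25, 'a3': -13, 'b4': 21, 'v': 5}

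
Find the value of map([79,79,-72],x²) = [6241, 6241, 5184]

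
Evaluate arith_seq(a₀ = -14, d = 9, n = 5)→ a_0 = -14 + 0*9 = -14
a_1 = -14 + 1*9 = -5
a_2 = -14 + 2*9 = 4
...
= [-14, -5, 4, 13, 22]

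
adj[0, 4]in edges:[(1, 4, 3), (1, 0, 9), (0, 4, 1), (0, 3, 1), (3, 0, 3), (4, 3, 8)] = 1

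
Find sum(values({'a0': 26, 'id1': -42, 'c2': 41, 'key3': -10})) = 15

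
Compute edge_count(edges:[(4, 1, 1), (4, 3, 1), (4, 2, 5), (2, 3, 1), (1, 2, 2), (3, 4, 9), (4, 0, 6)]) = 7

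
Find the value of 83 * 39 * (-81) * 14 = -3670758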